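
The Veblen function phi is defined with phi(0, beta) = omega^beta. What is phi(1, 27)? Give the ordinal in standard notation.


phi(1, 27):
phi(1, beta) = epsilon_beta (the beta-th epsilon number).
phi(1, 27) = epsilon_27

epsilon_27


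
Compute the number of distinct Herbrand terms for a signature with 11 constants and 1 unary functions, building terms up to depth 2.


Herbrand terms by depth:
Depth 0: 11 constants
Depth 1: 11 new terms (running total: 22)
Depth 2: 11 new terms (running total: 33)
Total distinct ground terms = 33

33


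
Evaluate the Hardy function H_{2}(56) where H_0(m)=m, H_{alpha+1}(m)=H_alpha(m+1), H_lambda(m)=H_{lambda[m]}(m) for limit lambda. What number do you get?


H_2(56):
For finite ordinals k, H_k(n) = n + k (each successor step adds 1).
H_2(56) = 56 + 2 = 58

58


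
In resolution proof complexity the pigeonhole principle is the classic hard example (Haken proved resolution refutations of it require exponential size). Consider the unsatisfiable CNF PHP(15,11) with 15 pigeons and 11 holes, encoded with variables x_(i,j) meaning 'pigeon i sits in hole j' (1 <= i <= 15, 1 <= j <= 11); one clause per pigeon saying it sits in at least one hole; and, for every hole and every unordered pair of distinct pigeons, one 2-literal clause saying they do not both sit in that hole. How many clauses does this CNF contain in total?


PHP(15,11): 15 pigeons, 11 holes, 15*11 = 165 variables.
- pigeon clauses: one per pigeon -> 15 clauses
- hole clauses: 11 holes * C(15,2) = 11 * 105 -> 1155 clauses
Total clauses = 15 + 1155 = 1170

1170


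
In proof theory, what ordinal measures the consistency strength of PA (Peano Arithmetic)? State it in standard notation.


The proof-theoretic ordinal of PA (Peano Arithmetic) is a standard result in ordinal analysis.
This ordinal is the supremum of order types of primitive recursive well-orderings
that the theory can prove to be well-ordered.
For PA (Peano Arithmetic), the proof-theoretic ordinal is epsilon_0.

epsilon_0


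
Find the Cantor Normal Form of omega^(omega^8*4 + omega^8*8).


omega^(omega^8*4 + omega^8*8):
Both terms of the exponent have the same exponent 8, so they merge: omega^8*4 + omega^8*8 = omega^8*(4+8) = omega^8*12.
omega raised to a CNF ordinal is a single CNF term: Result = omega^(omega^8*12)

omega^(omega^8*12)


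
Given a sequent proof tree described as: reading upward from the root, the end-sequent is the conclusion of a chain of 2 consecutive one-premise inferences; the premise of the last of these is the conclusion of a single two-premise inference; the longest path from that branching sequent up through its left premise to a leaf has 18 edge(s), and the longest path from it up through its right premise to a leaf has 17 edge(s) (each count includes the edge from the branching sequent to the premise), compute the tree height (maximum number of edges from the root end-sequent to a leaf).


Longest path through the left premise: 18 edges (measured from the branching sequent)
Longest path through the right premise: 17 edges
Height of the subtree rooted at the branching sequent: max(18, 17) = 18
The branching sequent sits 2 edges above the root (the chain of one-premise inferences), so height = 18 + 2 = 20

20


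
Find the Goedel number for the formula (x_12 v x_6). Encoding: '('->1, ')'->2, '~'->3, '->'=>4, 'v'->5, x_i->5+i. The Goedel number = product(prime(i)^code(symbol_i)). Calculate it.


Formula: (x_12 v x_6)
Symbol codes: [1, 17, 5, 11, 2]
Primes: [2, 3, 5, 7, 11]
p_1^1 = 2^1 = 2
p_2^17 = 3^17 = 129140163
p_3^5 = 5^5 = 3125
p_4^11 = 7^11 = 1977326743
p_5^2 = 11^2 = 121
Product = 193110175283304826181250

193110175283304826181250


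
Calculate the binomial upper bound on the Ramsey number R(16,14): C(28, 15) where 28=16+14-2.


R(16,14) <= C(16+14-2, 16-1) = C(28, 15)
C(28, 15) = 28! / (15! * 13!)
= 37442160

37442160


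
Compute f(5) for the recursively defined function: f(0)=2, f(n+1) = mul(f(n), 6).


f(0) = 2
f(1) = mul(f(0), 6) = mul(2, 6) = 12
f(2) = mul(f(1), 6) = mul(12, 6) = 72
f(3) = mul(f(2), 6) = mul(72, 6) = 432
f(4) = mul(f(3), 6) = mul(432, 6) = 2592
f(5) = mul(f(4), 6) = mul(2592, 6) = 15552


15552


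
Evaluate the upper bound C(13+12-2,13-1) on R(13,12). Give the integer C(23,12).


R(13,12) <= C(13+12-2, 13-1) = C(23, 12)
C(23, 12) = 23! / (12! * 11!)
= 1352078

1352078


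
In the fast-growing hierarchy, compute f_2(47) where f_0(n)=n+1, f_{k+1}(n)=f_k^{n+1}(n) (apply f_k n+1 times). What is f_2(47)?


f_2(47) = f_1^48(47)
f_1(m) = 2m + 1.
Iterating: f_1^k(n) = 2^k*(n+1) - 1.
f_2(47) = 2^48*(47+1) - 1 = 281474976710656*48 - 1 = 13510798882111487

13510798882111487


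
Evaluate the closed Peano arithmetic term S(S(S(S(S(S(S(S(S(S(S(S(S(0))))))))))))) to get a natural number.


Counting successors applied to 0:
13 applications of S to 0 = 13

13


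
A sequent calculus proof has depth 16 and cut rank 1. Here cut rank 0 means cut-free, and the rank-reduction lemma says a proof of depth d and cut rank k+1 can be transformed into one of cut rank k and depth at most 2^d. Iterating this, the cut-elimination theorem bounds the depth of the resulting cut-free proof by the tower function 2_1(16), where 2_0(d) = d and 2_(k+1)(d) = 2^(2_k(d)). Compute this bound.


Each rank reduction sends depth d to at most 2^d; cut rank r needs r reductions.
2_0(16) = 16
2_1(16) = 2^16 = 65536
Cut-free depth bound = 65536

65536


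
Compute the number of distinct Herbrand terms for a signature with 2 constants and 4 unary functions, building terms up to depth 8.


Herbrand terms by depth:
Depth 0: 2 constants
Depth 1: 8 new terms (running total: 10)
Depth 2: 32 new terms (running total: 42)
Depth 3: 128 new terms (running total: 170)
Depth 4: 512 new terms (running total: 682)
Depth 5: 2048 new terms (running total: 2730)
Depth 6: 8192 new terms (running total: 10922)
Depth 7: 32768 new terms (running total: 43690)
Depth 8: 131072 new terms (running total: 174762)
Total distinct ground terms = 174762

174762


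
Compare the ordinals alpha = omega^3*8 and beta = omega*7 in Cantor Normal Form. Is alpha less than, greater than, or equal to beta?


Compare term by term from highest exponent:
alpha = omega^3*8
beta = omega*7
Term 1: alpha has omega^3*8, beta has omega^1*7
Result: alpha > beta

alpha > beta


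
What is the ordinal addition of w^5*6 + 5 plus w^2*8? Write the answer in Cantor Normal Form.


Ordinal addition (w^5*6 + 5) + w^2*8:
alpha's leading term has exponent 5 > beta's exponent 2, so it survives.
alpha's tail term has exponent 0 < beta's exponent 2, so it is absorbed by beta.
In ordinal addition, any term followed by a strictly larger-exponent term is absorbed.
Result = w^5*6 + w^2*8

w^5*6 + w^2*8


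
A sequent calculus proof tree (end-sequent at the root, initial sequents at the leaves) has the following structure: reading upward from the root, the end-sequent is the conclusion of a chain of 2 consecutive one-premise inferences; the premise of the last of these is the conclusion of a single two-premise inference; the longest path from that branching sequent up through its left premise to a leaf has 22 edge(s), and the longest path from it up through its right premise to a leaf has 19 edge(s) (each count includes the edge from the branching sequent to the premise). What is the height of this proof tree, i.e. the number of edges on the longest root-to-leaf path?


Longest path through the left premise: 22 edges (measured from the branching sequent)
Longest path through the right premise: 19 edges
Height of the subtree rooted at the branching sequent: max(22, 19) = 22
The branching sequent sits 2 edges above the root (the chain of one-premise inferences), so height = 22 + 2 = 24

24


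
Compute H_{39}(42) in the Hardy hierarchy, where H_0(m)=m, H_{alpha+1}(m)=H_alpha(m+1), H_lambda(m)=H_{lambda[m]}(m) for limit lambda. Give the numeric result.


H_39(42):
For finite ordinals k, H_k(n) = n + k (each successor step adds 1).
H_39(42) = 42 + 39 = 81

81


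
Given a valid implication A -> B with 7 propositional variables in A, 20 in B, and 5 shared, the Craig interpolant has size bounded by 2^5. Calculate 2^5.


Shared atoms = 5
Craig interpolant size bound = 2^5
= 32

32


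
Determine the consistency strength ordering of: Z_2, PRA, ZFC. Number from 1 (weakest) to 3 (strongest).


Ordering by consistency strength:
1. PRA
2. Z_2
3. ZFC


Z_2=2, PRA=1, ZFC=3


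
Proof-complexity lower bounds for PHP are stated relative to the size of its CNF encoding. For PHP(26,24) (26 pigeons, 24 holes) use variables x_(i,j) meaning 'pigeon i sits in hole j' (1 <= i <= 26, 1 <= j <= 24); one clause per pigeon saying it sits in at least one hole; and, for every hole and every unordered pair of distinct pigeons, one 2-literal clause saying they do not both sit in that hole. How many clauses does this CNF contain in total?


PHP(26,24): 26 pigeons, 24 holes, 26*24 = 624 variables.
- pigeon clauses: one per pigeon -> 26 clauses
- hole clauses: 24 holes * C(26,2) = 24 * 325 -> 7800 clauses
Total clauses = 26 + 7800 = 7826

7826


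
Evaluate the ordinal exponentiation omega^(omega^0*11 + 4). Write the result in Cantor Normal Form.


omega^(omega^0*11 + 4):
omega^0 = 1, so the exponent is 11 + 4 = 15 (finite ordinal addition).
Result = omega^15, already a single CNF term.

omega^15


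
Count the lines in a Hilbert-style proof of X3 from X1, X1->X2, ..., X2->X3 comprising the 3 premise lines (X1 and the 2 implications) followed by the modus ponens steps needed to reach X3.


We have 3 premise lines: X1 and 2 implications.
Each implication is detached once by MP, giving 2 MP lines.
3 premise lines + 2 MP lines = 5 total lines.

5


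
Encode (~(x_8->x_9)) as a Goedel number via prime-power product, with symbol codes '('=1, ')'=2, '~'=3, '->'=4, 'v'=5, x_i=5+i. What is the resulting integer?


Formula: (~(x_8->x_9))
Symbol codes: [1, 3, 1, 13, 4, 14, 2, 2]
Primes: [2, 3, 5, 7, 11, 13, 17, 19]
p_1^1 = 2^1 = 2
p_2^3 = 3^3 = 27
p_3^1 = 5^1 = 5
p_4^13 = 7^13 = 96889010407
p_5^4 = 11^4 = 14641
p_6^14 = 13^14 = 3937376385699289
p_7^2 = 17^2 = 289
p_8^2 = 19^2 = 361
Product = 157333426807402037725633097714365338690

157333426807402037725633097714365338690


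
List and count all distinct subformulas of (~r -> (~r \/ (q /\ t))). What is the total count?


Formula: (~r -> (~r \/ (q /\ t)))
Subformulas found:
  1. q
  2. r
  3. t
  4. ~r
  5. (q /\ t)
  6. (~r \/ (q /\ t))
  7. (~r -> (~r \/ (q /\ t)))
Total distinct subformulas = 7

7


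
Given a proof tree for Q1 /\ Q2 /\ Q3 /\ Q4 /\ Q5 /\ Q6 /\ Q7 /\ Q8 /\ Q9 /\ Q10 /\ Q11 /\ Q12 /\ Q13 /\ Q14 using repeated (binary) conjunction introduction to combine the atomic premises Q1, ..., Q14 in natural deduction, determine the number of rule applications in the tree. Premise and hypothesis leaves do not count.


The target conjunction has 14 conjuncts, i.e. 13 binary /\ connectives.
Each conjunction-intro joins two pieces, so 14 atoms require 14-1 = 13 applications.
Total inference nodes = 13

13


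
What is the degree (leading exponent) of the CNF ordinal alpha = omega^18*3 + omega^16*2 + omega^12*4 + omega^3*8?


CNF: omega^18*3 + omega^16*2 + omega^12*4 + omega^3*8
The leading term is omega^18*3, which has exponent 18.

18


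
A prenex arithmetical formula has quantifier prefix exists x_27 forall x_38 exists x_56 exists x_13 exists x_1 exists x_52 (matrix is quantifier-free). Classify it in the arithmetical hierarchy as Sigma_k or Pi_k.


Leading quantifier is exists, so the class is Sigma.
Number of quantifier blocks = alternations + 1 = 2 + 1 = 3.
Classification: Sigma_3

Sigma_3


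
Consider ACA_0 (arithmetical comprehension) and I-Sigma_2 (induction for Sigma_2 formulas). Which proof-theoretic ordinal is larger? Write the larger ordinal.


Proof-theoretic ordinal of ACA_0 (arithmetical comprehension): epsilon_0
Proof-theoretic ordinal of I-Sigma_2 (induction for Sigma_2 formulas): omega^(omega^omega)
Comparing: omega^(omega^omega) < epsilon_0.
The larger ordinal is epsilon_0 (from ACA_0 (arithmetical comprehension)).

epsilon_0


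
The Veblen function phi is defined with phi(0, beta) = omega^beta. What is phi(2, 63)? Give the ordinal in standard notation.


phi(2, 63):
phi(2, beta) = zeta_beta (the beta-th zeta number, fixed point of epsilon).
phi(2, 63) = zeta_63

zeta_63


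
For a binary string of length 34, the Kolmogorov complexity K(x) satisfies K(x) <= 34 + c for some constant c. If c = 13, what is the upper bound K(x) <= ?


K(x) <= |x| + c = 34 + 13 = 47

47


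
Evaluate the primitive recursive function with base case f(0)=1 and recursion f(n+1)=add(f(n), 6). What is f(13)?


f(0) = 1
f(1) = add(f(0), 6) = add(1, 6) = 7
f(2) = add(f(1), 6) = add(7, 6) = 13
f(3) = add(f(2), 6) = add(13, 6) = 19
f(4) = add(f(3), 6) = add(19, 6) = 25
f(5) = add(f(4), 6) = add(25, 6) = 31
f(6) = add(f(5), 6) = add(31, 6) = 37
f(7) = add(f(6), 6) = add(37, 6) = 43
f(8) = add(f(7), 6) = add(43, 6) = 49
f(9) = add(f(8), 6) = add(49, 6) = 55
f(10) = add(f(9), 6) = add(55, 6) = 61
f(11) = add(f(10), 6) = add(61, 6) = 67
f(12) = add(f(11), 6) = add(67, 6) = 73
f(13) = add(f(12), 6) = add(73, 6) = 79


79


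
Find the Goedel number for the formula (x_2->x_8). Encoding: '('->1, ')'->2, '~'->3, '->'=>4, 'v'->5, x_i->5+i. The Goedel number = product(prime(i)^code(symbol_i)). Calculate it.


Formula: (x_2->x_8)
Symbol codes: [1, 7, 4, 13, 2]
Primes: [2, 3, 5, 7, 11]
p_1^1 = 2^1 = 2
p_2^7 = 3^7 = 2187
p_3^4 = 5^4 = 625
p_4^13 = 7^13 = 96889010407
p_5^2 = 11^2 = 121
Product = 32049310196216486250

32049310196216486250


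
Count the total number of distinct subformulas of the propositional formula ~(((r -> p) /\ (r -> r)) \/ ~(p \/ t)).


Formula: ~(((r -> p) /\ (r -> r)) \/ ~(p \/ t))
Subformulas found:
  1. r
  2. t
  3. p
  4. (p \/ t)
  5. (r -> r)
  6. (r -> p)
  7. ~(p \/ t)
  8. ((r -> p) /\ (r -> r))
  9. (((r -> p) /\ (r -> r)) \/ ~(p \/ t))
  10. ~(((r -> p) /\ (r -> r)) \/ ~(p \/ t))
Total distinct subformulas = 10

10


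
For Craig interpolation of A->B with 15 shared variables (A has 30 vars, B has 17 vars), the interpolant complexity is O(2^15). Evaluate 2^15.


Shared atoms = 15
Craig interpolant size bound = 2^15
= 32768

32768


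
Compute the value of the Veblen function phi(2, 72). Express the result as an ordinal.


phi(2, 72):
phi(2, beta) = zeta_beta (the beta-th zeta number, fixed point of epsilon).
phi(2, 72) = zeta_72

zeta_72


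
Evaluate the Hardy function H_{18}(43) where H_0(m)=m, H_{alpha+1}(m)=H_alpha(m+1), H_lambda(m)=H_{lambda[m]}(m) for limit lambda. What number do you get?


H_18(43):
For finite ordinals k, H_k(n) = n + k (each successor step adds 1).
H_18(43) = 43 + 18 = 61

61


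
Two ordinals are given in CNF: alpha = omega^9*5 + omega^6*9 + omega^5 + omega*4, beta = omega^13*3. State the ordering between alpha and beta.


Compare term by term from highest exponent:
alpha = omega^9*5 + omega^6*9 + omega^5 + omega*4
beta = omega^13*3
Term 1: alpha has omega^9*5, beta has omega^13*3
Term 2: alpha has omega^6*9, beta has omega^0*0
Term 3: alpha has omega^5*1, beta has omega^0*0
Term 4: alpha has omega^1*4, beta has omega^0*0
Result: alpha < beta

alpha < beta


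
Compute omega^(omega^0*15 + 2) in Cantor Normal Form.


omega^(omega^0*15 + 2):
omega^0 = 1, so the exponent is 15 + 2 = 17 (finite ordinal addition).
Result = omega^17, already a single CNF term.

omega^17


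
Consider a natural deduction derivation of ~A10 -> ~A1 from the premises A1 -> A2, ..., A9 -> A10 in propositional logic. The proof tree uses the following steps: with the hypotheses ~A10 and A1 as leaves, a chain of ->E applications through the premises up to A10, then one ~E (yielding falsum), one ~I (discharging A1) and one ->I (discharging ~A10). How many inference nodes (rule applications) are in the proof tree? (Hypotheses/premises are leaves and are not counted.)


From hypothesis A1, 9 ->E steps along the 9 premises yield A10.
~E with hypothesis ~A10 gives falsum (1 node); ~I discharging A1 gives ~A1 (1 node); ->I discharging ~A10 gives the goal (1 node).
Total = 9 + 3 = 12 inference nodes.

12


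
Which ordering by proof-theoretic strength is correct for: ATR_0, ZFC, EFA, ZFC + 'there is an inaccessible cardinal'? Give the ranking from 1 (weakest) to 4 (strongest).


Ordering by consistency strength:
1. EFA
2. ATR_0
3. ZFC
4. ZFC + 'there is an inaccessible cardinal'


ATR_0=2, ZFC=3, EFA=1, ZFC + 'there is an inaccessible cardinal'=4


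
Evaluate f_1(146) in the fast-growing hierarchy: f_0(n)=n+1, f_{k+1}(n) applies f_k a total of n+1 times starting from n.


f_1(146) = f_0^147(146)
f_0 adds 1 each time, applied 147 times.
f_1(146) = 146 + 147 = 293

293


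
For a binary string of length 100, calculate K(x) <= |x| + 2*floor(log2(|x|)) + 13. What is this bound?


floor(log2(100)) = 6
2 * 6 = 12
K(x) <= 100 + 12 + 13 = 125

125


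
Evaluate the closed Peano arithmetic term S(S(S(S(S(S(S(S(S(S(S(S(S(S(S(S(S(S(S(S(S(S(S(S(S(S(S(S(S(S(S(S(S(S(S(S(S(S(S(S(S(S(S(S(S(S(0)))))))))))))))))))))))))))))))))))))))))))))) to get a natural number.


Counting successors applied to 0:
46 applications of S to 0 = 46

46


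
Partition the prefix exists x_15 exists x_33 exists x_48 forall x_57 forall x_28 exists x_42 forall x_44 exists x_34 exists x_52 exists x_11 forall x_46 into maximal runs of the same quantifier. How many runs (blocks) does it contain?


Alternations = 5.
Blocks = alternations + 1 = 6

6


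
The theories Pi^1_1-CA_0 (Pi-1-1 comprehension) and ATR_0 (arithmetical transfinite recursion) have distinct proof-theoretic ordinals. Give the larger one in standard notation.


Proof-theoretic ordinal of Pi^1_1-CA_0 (Pi-1-1 comprehension): psi_0(Omega_omega)
Proof-theoretic ordinal of ATR_0 (arithmetical transfinite recursion): Gamma_0
Comparing: Gamma_0 < psi_0(Omega_omega).
The larger ordinal is psi_0(Omega_omega) (from Pi^1_1-CA_0 (Pi-1-1 comprehension)).

psi_0(Omega_omega)


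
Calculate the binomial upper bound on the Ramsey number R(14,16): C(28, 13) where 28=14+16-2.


R(14,16) <= C(14+16-2, 14-1) = C(28, 13)
C(28, 13) = 28! / (13! * 15!)
= 37442160

37442160


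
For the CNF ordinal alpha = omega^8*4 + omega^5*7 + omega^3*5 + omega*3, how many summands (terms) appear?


CNF: omega^8*4 + omega^5*7 + omega^3*5 + omega*3
Count the summands separated by '+':
  term 1: omega^8*4
  term 2: omega^5*7
  term 3: omega^3*5
  term 4: omega*3
Total terms = 4

4


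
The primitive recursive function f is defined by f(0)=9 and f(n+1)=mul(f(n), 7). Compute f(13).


f(0) = 9
f(1) = mul(f(0), 7) = mul(9, 7) = 63
f(2) = mul(f(1), 7) = mul(63, 7) = 441
f(3) = mul(f(2), 7) = mul(441, 7) = 3087
f(4) = mul(f(3), 7) = mul(3087, 7) = 21609
f(5) = mul(f(4), 7) = mul(21609, 7) = 151263
f(6) = mul(f(5), 7) = mul(151263, 7) = 1058841
f(7) = mul(f(6), 7) = mul(1058841, 7) = 7411887
f(8) = mul(f(7), 7) = mul(7411887, 7) = 51883209
f(9) = mul(f(8), 7) = mul(51883209, 7) = 363182463
f(10) = mul(f(9), 7) = mul(363182463, 7) = 2542277241
f(11) = mul(f(10), 7) = mul(2542277241, 7) = 17795940687
f(12) = mul(f(11), 7) = mul(17795940687, 7) = 124571584809
f(13) = mul(f(12), 7) = mul(124571584809, 7) = 872001093663


872001093663


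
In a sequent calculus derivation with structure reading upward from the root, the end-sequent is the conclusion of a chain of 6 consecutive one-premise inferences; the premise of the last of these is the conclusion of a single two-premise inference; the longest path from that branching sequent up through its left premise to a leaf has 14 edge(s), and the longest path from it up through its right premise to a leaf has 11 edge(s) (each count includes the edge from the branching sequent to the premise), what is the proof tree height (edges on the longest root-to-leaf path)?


Longest path through the left premise: 14 edges (measured from the branching sequent)
Longest path through the right premise: 11 edges
Height of the subtree rooted at the branching sequent: max(14, 11) = 14
The branching sequent sits 6 edges above the root (the chain of one-premise inferences), so height = 14 + 6 = 20

20


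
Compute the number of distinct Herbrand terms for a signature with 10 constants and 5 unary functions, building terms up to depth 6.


Herbrand terms by depth:
Depth 0: 10 constants
Depth 1: 50 new terms (running total: 60)
Depth 2: 250 new terms (running total: 310)
Depth 3: 1250 new terms (running total: 1560)
Depth 4: 6250 new terms (running total: 7810)
Depth 5: 31250 new terms (running total: 39060)
Depth 6: 156250 new terms (running total: 195310)
Total distinct ground terms = 195310

195310


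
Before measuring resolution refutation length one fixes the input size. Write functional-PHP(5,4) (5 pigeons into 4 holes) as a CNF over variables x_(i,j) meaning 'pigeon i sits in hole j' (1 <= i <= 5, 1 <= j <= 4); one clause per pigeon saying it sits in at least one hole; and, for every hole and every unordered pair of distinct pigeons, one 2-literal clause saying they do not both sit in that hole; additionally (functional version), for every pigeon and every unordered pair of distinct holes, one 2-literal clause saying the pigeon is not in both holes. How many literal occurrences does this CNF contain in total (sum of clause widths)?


functional-PHP(5,4): 5 pigeons, 4 holes, 5*4 = 20 variables.
- pigeon clauses: one per pigeon -> 5 clauses of width 4 -> 20 literals
- hole clauses: 4 holes * C(5,2) = 4 * 10 -> 40 clauses of width 2 -> 80 literals
- functional clauses: 5 pigeons * C(4,2) = 5 * 6 -> 30 clauses of width 2 -> 60 literals
Total literal occurrences = 20 + 80 + 60 = 160

160


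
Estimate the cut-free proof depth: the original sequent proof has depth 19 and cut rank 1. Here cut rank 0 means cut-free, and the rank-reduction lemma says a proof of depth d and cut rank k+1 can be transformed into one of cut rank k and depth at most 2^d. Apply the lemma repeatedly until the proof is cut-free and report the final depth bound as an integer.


Each rank reduction sends depth d to at most 2^d; cut rank r needs r reductions.
2_0(19) = 19
2_1(19) = 2^19 = 524288
Cut-free depth bound = 524288

524288


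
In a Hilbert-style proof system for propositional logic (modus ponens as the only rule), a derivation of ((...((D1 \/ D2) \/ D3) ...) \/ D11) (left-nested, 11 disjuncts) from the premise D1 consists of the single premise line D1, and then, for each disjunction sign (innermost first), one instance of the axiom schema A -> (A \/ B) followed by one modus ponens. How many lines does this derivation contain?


Building the left-nested 11-ary disjunction from D1:
- 1 premise line (D1)
- 11 disjuncts means 10 disjunction signs; each needs 1 axiom instance + 1 MP = 2 lines: 2 * 10 = 20
Total = 1 + 20 = 21 lines.

21


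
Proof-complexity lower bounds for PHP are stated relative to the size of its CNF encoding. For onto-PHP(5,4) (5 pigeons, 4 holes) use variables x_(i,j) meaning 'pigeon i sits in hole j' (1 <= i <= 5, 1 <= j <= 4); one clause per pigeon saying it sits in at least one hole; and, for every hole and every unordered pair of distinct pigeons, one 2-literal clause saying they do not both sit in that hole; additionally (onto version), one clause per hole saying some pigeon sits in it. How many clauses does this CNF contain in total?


onto-PHP(5,4): 5 pigeons, 4 holes, 5*4 = 20 variables.
- pigeon clauses: one per pigeon -> 5 clauses
- hole clauses: 4 holes * C(5,2) = 4 * 10 -> 40 clauses
- onto clauses: one per hole -> 4 clauses
Total clauses = 5 + 40 + 4 = 49

49


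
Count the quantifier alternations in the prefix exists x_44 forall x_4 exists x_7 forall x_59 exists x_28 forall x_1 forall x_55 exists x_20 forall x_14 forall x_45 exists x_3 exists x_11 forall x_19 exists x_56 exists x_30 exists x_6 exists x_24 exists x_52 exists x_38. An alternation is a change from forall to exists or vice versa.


Walk the prefix and count type changes:
  position 1: exists -> forall <-- alternation
  position 2: forall -> exists <-- alternation
  position 3: exists -> forall <-- alternation
  position 4: forall -> exists <-- alternation
  position 5: exists -> forall <-- alternation
  position 6: forall -> forall
  position 7: forall -> exists <-- alternation
  position 8: exists -> forall <-- alternation
  position 9: forall -> forall
  position 10: forall -> exists <-- alternation
  position 11: exists -> exists
  position 12: exists -> forall <-- alternation
  position 13: forall -> exists <-- alternation
  position 14: exists -> exists
  position 15: exists -> exists
  position 16: exists -> exists
  position 17: exists -> exists
  position 18: exists -> exists
Total alternations = 10

10


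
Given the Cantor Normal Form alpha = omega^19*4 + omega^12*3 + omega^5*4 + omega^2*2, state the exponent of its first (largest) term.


CNF: omega^19*4 + omega^12*3 + omega^5*4 + omega^2*2
The leading term is omega^19*4, which has exponent 19.

19


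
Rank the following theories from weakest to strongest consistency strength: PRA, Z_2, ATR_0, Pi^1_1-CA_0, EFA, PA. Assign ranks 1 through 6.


Ordering by consistency strength:
1. EFA
2. PRA
3. PA
4. ATR_0
5. Pi^1_1-CA_0
6. Z_2


PRA=2, Z_2=6, ATR_0=4, Pi^1_1-CA_0=5, EFA=1, PA=3


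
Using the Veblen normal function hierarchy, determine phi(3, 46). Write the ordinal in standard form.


phi(3, 46):
phi(3, beta) = eta_beta (the beta-th eta number, fixed point of zeta).
phi(3, 46) = eta_46

eta_46


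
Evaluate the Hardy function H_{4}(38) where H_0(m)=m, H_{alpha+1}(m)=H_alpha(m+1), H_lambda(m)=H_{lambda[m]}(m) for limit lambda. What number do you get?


H_4(38):
For finite ordinals k, H_k(n) = n + k (each successor step adds 1).
H_4(38) = 38 + 4 = 42

42


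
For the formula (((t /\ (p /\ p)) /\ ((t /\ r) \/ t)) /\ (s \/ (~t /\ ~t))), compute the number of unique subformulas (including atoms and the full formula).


Formula: (((t /\ (p /\ p)) /\ ((t /\ r) \/ t)) /\ (s \/ (~t /\ ~t)))
Subformulas found:
  1. s
  2. r
  3. t
  4. p
  5. ~t
  6. (t /\ r)
  7. (p /\ p)
  8. (~t /\ ~t)
  9. ((t /\ r) \/ t)
  10. (t /\ (p /\ p))
  11. (s \/ (~t /\ ~t))
  12. ((t /\ (p /\ p)) /\ ((t /\ r) \/ t))
  13. (((t /\ (p /\ p)) /\ ((t /\ r) \/ t)) /\ (s \/ (~t /\ ~t)))
Total distinct subformulas = 13

13


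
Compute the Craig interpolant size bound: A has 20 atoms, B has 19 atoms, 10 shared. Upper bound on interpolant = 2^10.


Shared atoms = 10
Craig interpolant size bound = 2^10
= 1024

1024


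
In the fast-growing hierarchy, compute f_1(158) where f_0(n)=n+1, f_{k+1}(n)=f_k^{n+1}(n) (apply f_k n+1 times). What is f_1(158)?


f_1(158) = f_0^159(158)
f_0 adds 1 each time, applied 159 times.
f_1(158) = 158 + 159 = 317

317


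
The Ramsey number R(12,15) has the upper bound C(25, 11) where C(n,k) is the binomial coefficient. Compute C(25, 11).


R(12,15) <= C(12+15-2, 12-1) = C(25, 11)
C(25, 11) = 25! / (11! * 14!)
= 4457400

4457400


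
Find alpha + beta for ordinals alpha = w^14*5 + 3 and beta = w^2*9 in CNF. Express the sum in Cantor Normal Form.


Ordinal addition (w^14*5 + 3) + w^2*9:
alpha's leading term has exponent 14 > beta's exponent 2, so it survives.
alpha's tail term has exponent 0 < beta's exponent 2, so it is absorbed by beta.
In ordinal addition, any term followed by a strictly larger-exponent term is absorbed.
Result = w^14*5 + w^2*9

w^14*5 + w^2*9


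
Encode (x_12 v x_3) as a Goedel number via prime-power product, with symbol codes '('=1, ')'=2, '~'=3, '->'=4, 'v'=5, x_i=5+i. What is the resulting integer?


Formula: (x_12 v x_3)
Symbol codes: [1, 17, 5, 8, 2]
Primes: [2, 3, 5, 7, 11]
p_1^1 = 2^1 = 2
p_2^17 = 3^17 = 129140163
p_3^5 = 5^5 = 3125
p_4^8 = 7^8 = 5764801
p_5^2 = 11^2 = 121
Product = 563003426481938268750

563003426481938268750


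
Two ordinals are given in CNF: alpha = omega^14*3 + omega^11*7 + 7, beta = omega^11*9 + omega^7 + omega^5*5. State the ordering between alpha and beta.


Compare term by term from highest exponent:
alpha = omega^14*3 + omega^11*7 + 7
beta = omega^11*9 + omega^7 + omega^5*5
Term 1: alpha has omega^14*3, beta has omega^11*9
Term 2: alpha has omega^11*7, beta has omega^7*1
Term 3: alpha has omega^0*7, beta has omega^5*5
Result: alpha > beta

alpha > beta


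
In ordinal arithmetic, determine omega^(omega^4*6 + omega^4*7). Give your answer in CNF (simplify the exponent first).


omega^(omega^4*6 + omega^4*7):
Both terms of the exponent have the same exponent 4, so they merge: omega^4*6 + omega^4*7 = omega^4*(6+7) = omega^4*13.
omega raised to a CNF ordinal is a single CNF term: Result = omega^(omega^4*13)

omega^(omega^4*13)


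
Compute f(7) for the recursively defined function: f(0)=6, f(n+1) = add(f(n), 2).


f(0) = 6
f(1) = add(f(0), 2) = add(6, 2) = 8
f(2) = add(f(1), 2) = add(8, 2) = 10
f(3) = add(f(2), 2) = add(10, 2) = 12
f(4) = add(f(3), 2) = add(12, 2) = 14
f(5) = add(f(4), 2) = add(14, 2) = 16
f(6) = add(f(5), 2) = add(16, 2) = 18
f(7) = add(f(6), 2) = add(18, 2) = 20


20


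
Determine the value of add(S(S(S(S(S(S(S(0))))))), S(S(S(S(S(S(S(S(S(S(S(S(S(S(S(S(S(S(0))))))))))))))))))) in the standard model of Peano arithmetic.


add(S^7(0), S^18(0)):
S^7(0) = 7
S^18(0) = 18
7 + 18 = 25

25


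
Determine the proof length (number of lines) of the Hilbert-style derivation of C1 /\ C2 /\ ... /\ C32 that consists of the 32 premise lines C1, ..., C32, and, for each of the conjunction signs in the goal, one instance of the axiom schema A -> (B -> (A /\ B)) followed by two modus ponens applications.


Conjoining 32 premises:
- 32 premise lines
- the goal has 31 conjunction signs; each costs 1 axiom instance + 2 MP = 3 lines: 3 * 31 = 93
Total = 32 + 93 = 125 lines.

125


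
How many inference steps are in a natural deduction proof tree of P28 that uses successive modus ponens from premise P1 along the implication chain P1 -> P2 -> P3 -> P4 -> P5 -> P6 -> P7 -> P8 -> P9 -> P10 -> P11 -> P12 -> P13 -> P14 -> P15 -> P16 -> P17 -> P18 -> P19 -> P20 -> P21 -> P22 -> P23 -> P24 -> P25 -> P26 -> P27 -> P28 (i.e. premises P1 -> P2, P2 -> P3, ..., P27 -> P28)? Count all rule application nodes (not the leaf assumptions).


We have a chain: P1 -> P2 -> P3 -> P4 -> P5 -> P6 -> P7 -> P8 -> P9 -> P10 -> P11 -> P12 -> P13 -> P14 -> P15 -> P16 -> P17 -> P18 -> P19 -> P20 -> P21 -> P22 -> P23 -> P24 -> P25 -> P26 -> P27 -> P28.
Each modus ponens application produces the next variable.
The chain has 28 propositions, so 28-1 = 27 modus ponens steps.
Total inference nodes = 27

27


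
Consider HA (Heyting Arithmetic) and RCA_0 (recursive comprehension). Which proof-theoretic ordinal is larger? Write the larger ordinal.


Proof-theoretic ordinal of HA (Heyting Arithmetic): epsilon_0
Proof-theoretic ordinal of RCA_0 (recursive comprehension): omega^omega
Comparing: omega^omega < epsilon_0.
The larger ordinal is epsilon_0 (from HA (Heyting Arithmetic)).

epsilon_0


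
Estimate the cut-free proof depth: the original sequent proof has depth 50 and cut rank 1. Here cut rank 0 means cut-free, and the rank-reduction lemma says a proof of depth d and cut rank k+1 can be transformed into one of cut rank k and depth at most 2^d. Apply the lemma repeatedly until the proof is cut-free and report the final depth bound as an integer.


Each rank reduction sends depth d to at most 2^d; cut rank r needs r reductions.
2_0(50) = 50
2_1(50) = 2^50 = 1125899906842624
Cut-free depth bound = 1125899906842624

1125899906842624


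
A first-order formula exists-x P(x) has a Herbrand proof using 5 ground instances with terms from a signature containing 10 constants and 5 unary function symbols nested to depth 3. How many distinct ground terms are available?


Herbrand terms by depth:
Depth 0: 10 constants
Depth 1: 50 new terms (running total: 60)
Depth 2: 250 new terms (running total: 310)
Depth 3: 1250 new terms (running total: 1560)
Total distinct ground terms = 1560

1560


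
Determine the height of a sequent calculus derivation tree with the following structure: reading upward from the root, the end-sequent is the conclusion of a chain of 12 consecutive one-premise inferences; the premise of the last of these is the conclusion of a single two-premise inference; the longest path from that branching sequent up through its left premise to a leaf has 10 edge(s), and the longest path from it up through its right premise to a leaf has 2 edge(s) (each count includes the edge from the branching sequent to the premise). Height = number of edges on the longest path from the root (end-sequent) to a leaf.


Longest path through the left premise: 10 edges (measured from the branching sequent)
Longest path through the right premise: 2 edges
Height of the subtree rooted at the branching sequent: max(10, 2) = 10
The branching sequent sits 12 edges above the root (the chain of one-premise inferences), so height = 10 + 12 = 22

22


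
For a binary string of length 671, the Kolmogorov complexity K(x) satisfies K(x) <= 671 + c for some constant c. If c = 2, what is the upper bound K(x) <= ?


K(x) <= |x| + c = 671 + 2 = 673

673


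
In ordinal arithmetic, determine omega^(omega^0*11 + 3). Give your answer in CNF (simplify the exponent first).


omega^(omega^0*11 + 3):
omega^0 = 1, so the exponent is 11 + 3 = 14 (finite ordinal addition).
Result = omega^14, already a single CNF term.

omega^14


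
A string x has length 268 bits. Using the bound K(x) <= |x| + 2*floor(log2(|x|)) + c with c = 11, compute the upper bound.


floor(log2(268)) = 8
2 * 8 = 16
K(x) <= 268 + 16 + 11 = 295

295


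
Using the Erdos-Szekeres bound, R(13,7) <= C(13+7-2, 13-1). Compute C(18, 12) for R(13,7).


R(13,7) <= C(13+7-2, 13-1) = C(18, 12)
C(18, 12) = 18! / (12! * 6!)
= 18564

18564


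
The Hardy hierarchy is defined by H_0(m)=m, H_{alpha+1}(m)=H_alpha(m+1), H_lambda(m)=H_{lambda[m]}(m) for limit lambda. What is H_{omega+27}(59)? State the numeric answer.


H_{omega+27}(59):
Unwind the 27 successor steps: H_{omega+27}(59) = H_omega(59+27) = H_omega(86).
H_omega(m) = H_m(m) = m + m = 2m.
Result = 2 * 86 = 172

172


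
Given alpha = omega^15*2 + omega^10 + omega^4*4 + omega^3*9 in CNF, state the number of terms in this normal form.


CNF: omega^15*2 + omega^10 + omega^4*4 + omega^3*9
Count the summands separated by '+':
  term 1: omega^15*2
  term 2: omega^10
  term 3: omega^4*4
  term 4: omega^3*9
Total terms = 4

4


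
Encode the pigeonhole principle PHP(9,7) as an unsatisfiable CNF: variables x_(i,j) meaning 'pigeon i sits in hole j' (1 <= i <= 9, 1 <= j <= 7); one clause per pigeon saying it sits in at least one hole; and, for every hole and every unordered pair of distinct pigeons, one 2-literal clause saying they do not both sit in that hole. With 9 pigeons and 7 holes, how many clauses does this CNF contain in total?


PHP(9,7): 9 pigeons, 7 holes, 9*7 = 63 variables.
- pigeon clauses: one per pigeon -> 9 clauses
- hole clauses: 7 holes * C(9,2) = 7 * 36 -> 252 clauses
Total clauses = 9 + 252 = 261

261


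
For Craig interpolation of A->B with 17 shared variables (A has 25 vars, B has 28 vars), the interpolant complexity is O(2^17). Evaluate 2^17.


Shared atoms = 17
Craig interpolant size bound = 2^17
= 131072

131072


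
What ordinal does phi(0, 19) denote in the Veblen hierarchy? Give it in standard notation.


phi(0, 19):
phi(0, beta) = omega^beta by definition.
phi(0, 19) = omega^19

omega^19


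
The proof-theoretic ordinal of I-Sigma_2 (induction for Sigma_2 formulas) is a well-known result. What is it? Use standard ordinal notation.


The proof-theoretic ordinal of I-Sigma_2 (induction for Sigma_2 formulas) is a standard result in ordinal analysis.
This ordinal is the supremum of order types of primitive recursive well-orderings
that the theory can prove to be well-ordered.
For I-Sigma_2 (induction for Sigma_2 formulas), the proof-theoretic ordinal is omega^(omega^omega).

omega^(omega^omega)


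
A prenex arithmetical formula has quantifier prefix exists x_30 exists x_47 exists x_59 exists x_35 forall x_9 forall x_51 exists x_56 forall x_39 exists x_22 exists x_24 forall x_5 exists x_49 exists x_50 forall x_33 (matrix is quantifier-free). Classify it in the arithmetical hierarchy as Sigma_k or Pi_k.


Leading quantifier is exists, so the class is Sigma.
Number of quantifier blocks = alternations + 1 = 7 + 1 = 8.
Classification: Sigma_8

Sigma_8


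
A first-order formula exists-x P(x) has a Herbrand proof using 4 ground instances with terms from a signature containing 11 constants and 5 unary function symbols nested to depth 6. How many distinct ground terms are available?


Herbrand terms by depth:
Depth 0: 11 constants
Depth 1: 55 new terms (running total: 66)
Depth 2: 275 new terms (running total: 341)
Depth 3: 1375 new terms (running total: 1716)
Depth 4: 6875 new terms (running total: 8591)
Depth 5: 34375 new terms (running total: 42966)
Depth 6: 171875 new terms (running total: 214841)
Total distinct ground terms = 214841

214841


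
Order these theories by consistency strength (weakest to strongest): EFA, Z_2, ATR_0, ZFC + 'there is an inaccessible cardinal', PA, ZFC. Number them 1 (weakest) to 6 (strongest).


Ordering by consistency strength:
1. EFA
2. PA
3. ATR_0
4. Z_2
5. ZFC
6. ZFC + 'there is an inaccessible cardinal'


EFA=1, Z_2=4, ATR_0=3, ZFC + 'there is an inaccessible cardinal'=6, PA=2, ZFC=5


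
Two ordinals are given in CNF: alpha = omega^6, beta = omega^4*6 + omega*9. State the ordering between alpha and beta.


Compare term by term from highest exponent:
alpha = omega^6
beta = omega^4*6 + omega*9
Term 1: alpha has omega^6*1, beta has omega^4*6
Term 2: alpha has omega^0*0, beta has omega^1*9
Result: alpha > beta

alpha > beta


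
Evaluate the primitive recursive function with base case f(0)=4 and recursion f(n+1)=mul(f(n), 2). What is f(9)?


f(0) = 4
f(1) = mul(f(0), 2) = mul(4, 2) = 8
f(2) = mul(f(1), 2) = mul(8, 2) = 16
f(3) = mul(f(2), 2) = mul(16, 2) = 32
f(4) = mul(f(3), 2) = mul(32, 2) = 64
f(5) = mul(f(4), 2) = mul(64, 2) = 128
f(6) = mul(f(5), 2) = mul(128, 2) = 256
f(7) = mul(f(6), 2) = mul(256, 2) = 512
f(8) = mul(f(7), 2) = mul(512, 2) = 1024
f(9) = mul(f(8), 2) = mul(1024, 2) = 2048


2048


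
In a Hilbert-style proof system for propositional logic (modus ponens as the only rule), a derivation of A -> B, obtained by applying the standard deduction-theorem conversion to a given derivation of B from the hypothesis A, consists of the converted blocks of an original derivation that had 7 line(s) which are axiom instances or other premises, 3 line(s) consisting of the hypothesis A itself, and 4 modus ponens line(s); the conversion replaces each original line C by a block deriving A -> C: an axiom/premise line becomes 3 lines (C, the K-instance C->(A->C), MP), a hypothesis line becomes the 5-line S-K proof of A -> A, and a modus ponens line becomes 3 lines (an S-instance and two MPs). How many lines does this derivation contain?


Deduction-theorem conversion, block by block:
- 7 axiom/premise lines -> 3 lines each = 21
- 3 hypothesis lines -> 5 lines each (identity proof A->A) = 15
- 4 MP lines -> 3 lines each (S-instance, MP, MP) = 12
Total = 21 + 15 + 12 = 48 lines.

48


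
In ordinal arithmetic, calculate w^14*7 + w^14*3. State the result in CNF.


Ordinal addition w^14*7 + w^14*3:
Both terms have the same exponent 14.
w^e*c + w^e*d = w^e*(c+d).
Result = w^14*(7+3) = w^14*10

w^14*10


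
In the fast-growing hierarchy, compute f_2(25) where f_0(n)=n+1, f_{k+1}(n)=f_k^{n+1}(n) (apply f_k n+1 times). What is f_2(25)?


f_2(25) = f_1^26(25)
f_1(m) = 2m + 1.
Iterating: f_1^k(n) = 2^k*(n+1) - 1.
f_2(25) = 2^26*(25+1) - 1 = 67108864*26 - 1 = 1744830463

1744830463


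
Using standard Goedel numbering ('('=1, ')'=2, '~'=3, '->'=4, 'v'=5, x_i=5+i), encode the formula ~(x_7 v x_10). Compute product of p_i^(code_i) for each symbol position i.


Formula: ~(x_7 v x_10)
Symbol codes: [3, 1, 12, 5, 15, 2]
Primes: [2, 3, 5, 7, 11, 13]
p_1^3 = 2^3 = 8
p_2^1 = 3^1 = 3
p_3^12 = 5^12 = 244140625
p_4^5 = 7^5 = 16807
p_5^15 = 11^15 = 4177248169415651
p_6^2 = 13^2 = 169
Product = 69521394651500009966794921875000

69521394651500009966794921875000
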